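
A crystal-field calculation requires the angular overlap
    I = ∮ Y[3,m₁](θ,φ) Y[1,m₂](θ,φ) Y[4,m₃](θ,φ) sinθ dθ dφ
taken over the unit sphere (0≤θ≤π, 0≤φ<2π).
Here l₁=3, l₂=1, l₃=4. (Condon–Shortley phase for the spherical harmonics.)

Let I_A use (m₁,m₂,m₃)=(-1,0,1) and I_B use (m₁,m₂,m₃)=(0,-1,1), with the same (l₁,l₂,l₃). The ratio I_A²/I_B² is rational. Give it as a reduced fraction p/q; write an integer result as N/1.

3/2

l's match ⇒ only the (l;m) 3-j factors differ between A and B.
A: triangle coeff Δ(3,1,4) = 1/252; Σ_t [0,0]: t=0:+1/48 = 1/48; (3j)²=5/84 [(3 1 4; -1 0 1)], sign=-1
B: triangle coeff Δ(3,1,4) = 1/252; Σ_t [0,0]: t=0:+1/72 = 1/72; (3j)²=5/126 [(3 1 4; 0 -1 1)], sign=-1
I_A²/I_B² = (5/84)/(5/126) = 3/2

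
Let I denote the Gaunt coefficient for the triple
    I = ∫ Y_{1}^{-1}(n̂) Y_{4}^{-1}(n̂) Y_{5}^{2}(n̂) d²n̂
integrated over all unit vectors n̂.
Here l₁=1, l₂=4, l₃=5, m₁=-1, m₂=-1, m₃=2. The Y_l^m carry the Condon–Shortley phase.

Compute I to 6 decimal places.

Rules hold: Σm=0, L=10 even, 3≤5≤5.
N = 3·9·11 = 297
Δ = 0!·2!·8!/11! = 1/495
Racah Σ t=0..0: t=0:+1/576 = 1/576
⇒ 3j(1 4 5; 0 0 0)² = 5/99, sgn -1
Racah Σ t=0..0: t=0:+1/1440 = 1/1440
⇒ 3j(1 4 5; -1 -1 2)² = 7/165, sgn -1
4πI² = N·(3j₀)²·(3jₘ)² = 7/11
I = +1·√(0.636364/4π) = 0.22503380

0.225034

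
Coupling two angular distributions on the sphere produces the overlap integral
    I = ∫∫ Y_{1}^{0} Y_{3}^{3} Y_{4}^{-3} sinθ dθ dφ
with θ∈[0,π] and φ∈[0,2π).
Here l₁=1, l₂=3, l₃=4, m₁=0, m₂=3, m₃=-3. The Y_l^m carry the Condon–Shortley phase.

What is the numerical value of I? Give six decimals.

Rules hold: Σm=0, L=8 even, 2≤4≤4.
N = 3·7·9 = 189
Δ = 0!·2!·6!/9! = 1/252
Racah Σ t=0..0: t=0:+1/36 = 1/36
⇒ 3j(1 3 4; 0 0 0)² = 4/63, sgn +1
Racah Σ t=0..0: t=0:+1/720 = 1/720
⇒ 3j(1 3 4; 0 3 -3)² = 1/36, sgn -1
4πI² = N·(3j₀)²·(3jₘ)² = 1/3
I = -1·√(0.333333/4π) = -0.16286750

-0.162868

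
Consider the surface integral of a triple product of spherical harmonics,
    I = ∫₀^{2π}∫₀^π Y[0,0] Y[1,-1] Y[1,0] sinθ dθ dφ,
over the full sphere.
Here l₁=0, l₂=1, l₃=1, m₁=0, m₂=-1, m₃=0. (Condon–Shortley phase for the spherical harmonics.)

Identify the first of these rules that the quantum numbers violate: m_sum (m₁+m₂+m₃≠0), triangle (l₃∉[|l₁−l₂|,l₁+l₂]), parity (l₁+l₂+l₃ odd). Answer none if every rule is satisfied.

m_sum

Σmᵢ = -1  ✗
l₃∈[|l₁−l₂|,l₁+l₂]=[1,1], have l₃=1
Σlᵢ = 2 ⇒ even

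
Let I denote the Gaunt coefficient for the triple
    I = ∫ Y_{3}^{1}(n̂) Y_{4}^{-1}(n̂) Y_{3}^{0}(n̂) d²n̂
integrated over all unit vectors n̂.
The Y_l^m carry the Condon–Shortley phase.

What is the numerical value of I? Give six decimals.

-0.099323

Checks pass: Σm=0; 10 even; l₃=3∈[1,7].
(2·3+1)(2·4+1)(2·3+1) = 441
Δ: 4! 2! 4! / 11! → 1/34650
sum: t=1:−1/72 t=2:+1/16 t=3:−1/72 = 5/144
3j²(3 4 3; 0 0 0) = Δ·Π!·Σ² = 2/77  (sign -1)
sum: t=0:+1/288 t=1:−1/24 t=2:+1/48 = -5/288
3j²(3 4 3; 1 -1 0) = Δ·Π!·Σ² = 5/462  (sign +1)
combine: 4πI² = 441·2/77·5/462 = 15/121
take √, sign -1: I = -0.09932258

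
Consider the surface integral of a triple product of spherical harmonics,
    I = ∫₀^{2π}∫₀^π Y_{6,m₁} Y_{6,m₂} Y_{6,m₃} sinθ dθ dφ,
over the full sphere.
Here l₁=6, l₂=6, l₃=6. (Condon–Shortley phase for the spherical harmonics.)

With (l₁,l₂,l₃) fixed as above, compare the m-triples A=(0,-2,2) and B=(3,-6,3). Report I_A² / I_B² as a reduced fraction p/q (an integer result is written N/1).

11/84

Same 6,6,6: normalisation and zero-m 3j drop out of the ratio.
A: Δ: 6! 6! 6! / 19! → 1/325909584; sum: t=0:+1/24883200 t=1:−1/518400 t=2:+1/110592 t=3:−1/155520 t=4:+1/1658880 = 11/8294400; 3j²(6 6 6; 0 -2 2) = Δ·Π!·Σ² = 11/4199  (sign +1)
B: Δ: 6! 6! 6! / 19! → 1/325909584; sum: t=0:+1/18662400 = 1/18662400; 3j²(6 6 6; 3 -6 3) = Δ·Π!·Σ² = 84/4199  (sign -1)
I_A²/I_B² = (11/4199)/(84/4199) = 11/84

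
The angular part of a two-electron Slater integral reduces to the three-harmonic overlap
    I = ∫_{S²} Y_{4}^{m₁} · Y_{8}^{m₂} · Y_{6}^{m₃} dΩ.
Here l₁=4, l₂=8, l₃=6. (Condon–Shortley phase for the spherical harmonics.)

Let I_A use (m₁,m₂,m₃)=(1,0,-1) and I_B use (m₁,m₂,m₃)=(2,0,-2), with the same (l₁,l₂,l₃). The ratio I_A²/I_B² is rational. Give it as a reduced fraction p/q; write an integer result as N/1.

Same 4,8,6: normalisation and zero-m 3j drop out of the ratio.
A: Δ: 6! 2! 10! / 19! → 1/23279256; sum: t=1:−1/7257600 t=2:+1/829440 t=3:−1/1036800 = 1/9676800; 3j²(4 8 6; 1 0 -1) = Δ·Π!·Σ² = 15/46189  (sign -1)
B: Δ: 6! 2! 10! / 19! → 1/23279256; sum: t=0:+1/116121600 t=1:−1/3628800 t=2:+1/1658880 = 13/38707200; 3j²(4 8 6; 2 0 -2) = Δ·Π!·Σ² = 39/3553  (sign +1)
I_A²/I_B² = (15/46189)/(39/3553) = 5/169

5/169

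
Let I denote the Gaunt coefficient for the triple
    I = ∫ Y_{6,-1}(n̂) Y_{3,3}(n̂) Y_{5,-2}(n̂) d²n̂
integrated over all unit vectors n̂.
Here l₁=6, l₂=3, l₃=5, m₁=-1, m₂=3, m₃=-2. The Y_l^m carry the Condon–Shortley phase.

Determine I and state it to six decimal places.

Checks pass: Σm=0; 14 even; l₃=5∈[3,9].
(2·6+1)(2·3+1)(2·5+1) = 1001
Δ: 4! 8! 2! / 15! → 1/675675
sum: t=1:−1/8640 t=2:+1/2304 t=3:−1/8640 = 7/34560
3j²(6 3 5; 0 0 0) = Δ·Π!·Σ² = 7/429  (sign -1)
sum: t=4:+1/34560 = 1/34560
3j²(6 3 5; -1 3 -2) = Δ·Π!·Σ² = 7/429  (sign -1)
combine: 4πI² = 1001·7/429·7/429 = 343/1287
take √, sign +1: I = 0.14563067

0.145631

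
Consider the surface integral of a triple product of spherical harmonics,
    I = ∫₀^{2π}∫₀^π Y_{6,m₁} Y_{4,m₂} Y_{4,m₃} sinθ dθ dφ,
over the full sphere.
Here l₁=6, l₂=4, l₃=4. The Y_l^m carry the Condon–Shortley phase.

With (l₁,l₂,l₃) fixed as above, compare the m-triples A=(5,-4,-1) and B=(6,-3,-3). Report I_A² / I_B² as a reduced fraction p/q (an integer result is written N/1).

l's match ⇒ only the (l;m) 3-j factors differ between A and B.
A: triangle coeff Δ(6,4,4) = 1/1261260; Σ_t [0,0]: t=0:+1/172800 = 1/172800; (3j)²=2/65 [(6 4 4; 5 -4 -1)], sign=-1
B: triangle coeff Δ(6,4,4) = 1/1261260; Σ_t [0,0]: t=0:+1/518400 = 1/518400; (3j)²=7/195 [(6 4 4; 6 -3 -3)], sign=-1
I_A²/I_B² = (2/65)/(7/195) = 6/7

6/7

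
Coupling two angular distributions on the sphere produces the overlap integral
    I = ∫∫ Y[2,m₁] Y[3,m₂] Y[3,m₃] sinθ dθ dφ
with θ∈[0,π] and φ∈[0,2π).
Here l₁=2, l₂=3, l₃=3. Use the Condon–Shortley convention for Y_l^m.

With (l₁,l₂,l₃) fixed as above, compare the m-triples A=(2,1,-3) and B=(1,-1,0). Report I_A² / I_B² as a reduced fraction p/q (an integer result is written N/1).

5/1

Same 2,3,3: normalisation and zero-m 3j drop out of the ratio.
A: Δ: 2! 2! 4! / 9! → 1/3780; sum: t=0:+1/96 = 1/96; 3j²(2 3 3; 2 1 -3) = Δ·Π!·Σ² = 1/42  (sign +1)
B: Δ: 2! 2! 4! / 9! → 1/3780; sum: t=0:+1/8 t=1:−1/12 = 1/24; 3j²(2 3 3; 1 -1 0) = Δ·Π!·Σ² = 1/210  (sign -1)
I_A²/I_B² = (1/42)/(1/210) = 5/1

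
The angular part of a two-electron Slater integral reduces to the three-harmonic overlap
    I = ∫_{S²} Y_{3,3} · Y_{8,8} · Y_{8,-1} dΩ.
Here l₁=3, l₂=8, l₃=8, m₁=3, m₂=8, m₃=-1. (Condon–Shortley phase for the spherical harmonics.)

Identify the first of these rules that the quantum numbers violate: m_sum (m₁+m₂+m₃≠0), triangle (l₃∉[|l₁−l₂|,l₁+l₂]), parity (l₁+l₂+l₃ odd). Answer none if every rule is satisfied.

Σmᵢ = 10  ✗
l₃∈[|l₁−l₂|,l₁+l₂]=[5,11], have l₃=8
Σlᵢ = 19 ⇒ odd

m_sum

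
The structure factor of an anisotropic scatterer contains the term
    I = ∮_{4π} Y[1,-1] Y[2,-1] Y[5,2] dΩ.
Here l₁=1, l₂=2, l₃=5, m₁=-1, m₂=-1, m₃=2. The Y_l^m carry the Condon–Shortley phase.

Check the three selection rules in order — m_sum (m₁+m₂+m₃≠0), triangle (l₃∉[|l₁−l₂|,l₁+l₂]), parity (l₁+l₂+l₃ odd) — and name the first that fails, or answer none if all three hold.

triangle

Σmᵢ = 0  ✓
l₃∈[|l₁−l₂|,l₁+l₂]=[1,3], have l₃=5  ✗
Σlᵢ = 8 ⇒ even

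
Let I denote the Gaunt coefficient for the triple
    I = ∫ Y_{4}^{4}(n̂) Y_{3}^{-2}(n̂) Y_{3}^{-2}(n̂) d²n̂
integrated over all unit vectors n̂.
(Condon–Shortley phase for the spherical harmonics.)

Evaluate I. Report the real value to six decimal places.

0.214561

Checks pass: Σm=0; 10 even; l₃=3∈[1,7].
(2·4+1)(2·3+1)(2·3+1) = 441
Δ: 4! 4! 2! / 11! → 1/34650
sum: t=1:−1/72 t=2:+1/16 t=3:−1/72 = 5/144
3j²(4 3 3; 0 0 0) = Δ·Π!·Σ² = 2/77  (sign -1)
sum: t=0:+1/576 = 1/576
3j²(4 3 3; 4 -2 -2) = Δ·Π!·Σ² = 5/99  (sign -1)
combine: 4πI² = 441·2/77·5/99 = 70/121
take √, sign +1: I = 0.21456131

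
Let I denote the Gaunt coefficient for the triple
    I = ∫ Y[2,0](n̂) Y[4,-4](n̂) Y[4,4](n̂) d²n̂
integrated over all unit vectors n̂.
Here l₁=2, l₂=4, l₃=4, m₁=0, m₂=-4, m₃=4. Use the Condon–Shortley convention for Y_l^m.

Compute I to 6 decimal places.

-0.229376

m-sum 0 ✓  L=10 even ✓  2≤4≤6 ✓
Π(2lᵢ+1) = 5×9×9 = 405
triangle coeff Δ(2,4,4) = 1/13860
Σ_t [0,2]: t=0:+1/192 t=1:−1/36 t=2:+1/192 = -5/288
(3j)²=20/693 [(2 4 4; 0 0 0)], sign=-1
Σ_t [0,0]: t=0:+1/2880 = 1/2880
(3j)²=28/495 [(2 4 4; 0 -4 4)], sign=+1
⇒ 4πI² = 80/121
I = (-1)√(80/121/(4π)) = -0.22937568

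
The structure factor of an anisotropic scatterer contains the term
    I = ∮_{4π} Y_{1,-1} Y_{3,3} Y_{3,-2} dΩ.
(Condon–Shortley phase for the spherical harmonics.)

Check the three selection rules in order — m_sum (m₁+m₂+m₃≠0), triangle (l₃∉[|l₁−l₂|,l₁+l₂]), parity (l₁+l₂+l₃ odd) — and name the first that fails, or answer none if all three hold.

parity

azimuthal sum: -1 + 3 − 2 = 0  ✓
2 ≤ 3 ≤ 4 (triangle on l)  ✓
L = 1 + 3 + 3 = 7 (odd)  ✗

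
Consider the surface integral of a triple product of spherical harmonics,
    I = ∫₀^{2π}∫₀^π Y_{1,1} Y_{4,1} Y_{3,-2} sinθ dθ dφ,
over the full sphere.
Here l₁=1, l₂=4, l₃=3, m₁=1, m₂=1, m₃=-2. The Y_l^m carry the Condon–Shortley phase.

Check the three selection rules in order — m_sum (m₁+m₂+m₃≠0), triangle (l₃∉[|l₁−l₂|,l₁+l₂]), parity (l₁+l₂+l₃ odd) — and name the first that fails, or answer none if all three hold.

none

azimuthal sum: 1 + 1 − 2 = 0  ✓
3 ≤ 3 ≤ 5 (triangle on l)  ✓
L = 1 + 4 + 3 = 8 (even)  ✓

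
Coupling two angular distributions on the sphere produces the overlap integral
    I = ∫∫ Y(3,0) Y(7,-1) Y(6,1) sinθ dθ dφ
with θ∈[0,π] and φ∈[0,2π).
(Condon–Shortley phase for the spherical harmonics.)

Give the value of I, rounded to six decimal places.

m-sum 0 ✓  L=16 even ✓  4≤6≤10 ✓
Π(2lᵢ+1) = 7×15×13 = 1365
triangle coeff Δ(3,7,6) = 1/2042040
Σ_t [1,3]: t=1:−1/207360 t=2:+1/57600 t=3:−1/207360 = 1/129600
(3j)²=168/12155 [(3 7 6; 0 0 0)], sign=+1
Σ_t [1,3]: t=1:−1/172800 t=2:+1/69120 t=3:−1/362880 = 43/7257600
(3j)²=1849/170170 [(3 7 6; 0 -1 1)], sign=-1
⇒ 4πI² = 465948/2272985
I = (-1)√(465948/2272985/(4π)) = -0.12772194

-0.127722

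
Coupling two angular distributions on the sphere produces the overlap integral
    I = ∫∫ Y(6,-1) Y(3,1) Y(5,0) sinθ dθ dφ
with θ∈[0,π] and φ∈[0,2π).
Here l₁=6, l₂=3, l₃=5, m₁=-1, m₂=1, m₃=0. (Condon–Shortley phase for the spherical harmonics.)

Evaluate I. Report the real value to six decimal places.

Rules hold: Σm=0, L=14 even, 3≤5≤9.
N = 13·7·11 = 1001
Δ = 4!·8!·2!/15! = 1/675675
Racah Σ t=1..3: t=1:−1/8640 t=2:+1/2304 t=3:−1/8640 = 7/34560
⇒ 3j(6 3 5; 0 0 0)² = 7/429, sgn -1
Racah Σ t=2..4: t=2:+1/5760 t=3:−1/3456 t=4:+1/34560 = -1/11520
⇒ 3j(6 3 5; -1 1 0)² = 2/429, sgn +1
4πI² = N·(3j₀)²·(3jₘ)² = 98/1287
I = -1·√(0.0761461/4π) = -0.07784287

-0.077843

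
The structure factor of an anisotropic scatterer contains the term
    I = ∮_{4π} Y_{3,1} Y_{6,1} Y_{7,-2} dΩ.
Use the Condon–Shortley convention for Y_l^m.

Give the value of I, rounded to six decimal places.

Rules hold: Σm=0, L=16 even, 3≤7≤9.
N = 7·13·15 = 1365
Δ = 2!·4!·10!/17! = 1/2042040
Racah Σ t=0..2: t=0:+1/207360 t=1:−1/57600 t=2:+1/207360 = -1/129600
⇒ 3j(3 6 7; 0 0 0)² = 168/12155, sgn +1
Racah Σ t=0..2: t=0:+1/241920 t=1:−1/103680 t=2:+1/691200 = -59/14515200
⇒ 3j(3 6 7; 1 1 -2)² = 3481/340340, sgn +1
4πI² = N·(3j₀)²·(3jₘ)² = 438606/2272985
I = +1·√(0.192965/4π) = 0.12391791

0.123918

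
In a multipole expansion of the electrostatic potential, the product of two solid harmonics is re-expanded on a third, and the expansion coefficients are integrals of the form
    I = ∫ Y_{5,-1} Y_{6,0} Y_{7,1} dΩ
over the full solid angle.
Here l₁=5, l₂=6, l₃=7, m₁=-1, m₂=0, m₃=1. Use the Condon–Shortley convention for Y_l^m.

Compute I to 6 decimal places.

m-sum 0 ✓  L=18 even ✓  1≤7≤11 ✓
Π(2lᵢ+1) = 11×13×15 = 2145
triangle coeff Δ(5,6,7) = 1/174594420
Σ_t [0,4]: t=0:+1/4147200 t=1:−1/207360 t=2:+1/82944 t=3:−1/207360 t=4:+1/4147200 = 1/345600
(3j)²=420/46189 [(5 6 7; 0 0 0)], sign=-1
Σ_t [0,4]: t=0:+1/24883200 t=1:−1/518400 t=2:+1/110592 t=3:−1/155520 t=4:+1/1658880 = 11/8294400
(3j)²=11/4199 [(5 6 7; -1 0 1)], sign=+1
⇒ 4πI² = 69300/1356277
I = (-1)√(69300/1356277/(4π)) = -0.06376575

-0.063766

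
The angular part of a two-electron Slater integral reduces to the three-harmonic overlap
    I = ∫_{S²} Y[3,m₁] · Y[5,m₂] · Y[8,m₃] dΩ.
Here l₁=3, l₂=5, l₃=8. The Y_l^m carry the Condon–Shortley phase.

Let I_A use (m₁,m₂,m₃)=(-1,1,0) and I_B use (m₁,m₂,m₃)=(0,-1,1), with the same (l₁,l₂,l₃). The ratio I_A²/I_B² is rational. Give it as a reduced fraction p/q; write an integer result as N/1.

Same 3,5,8: normalisation and zero-m 3j drop out of the ratio.
A: Δ: 0! 6! 10! / 17! → 1/136136; sum: t=0:+1/829440 = 1/829440; 3j²(3 5 8; -1 1 0) = Δ·Π!·Σ² = 35/2431  (sign +1)
B: Δ: 0! 6! 10! / 17! → 1/136136; sum: t=0:+1/622080 = 1/622080; 3j²(3 5 8; 0 -1 1) = Δ·Π!·Σ² = 105/4862  (sign -1)
I_A²/I_B² = (35/2431)/(105/4862) = 2/3

2/3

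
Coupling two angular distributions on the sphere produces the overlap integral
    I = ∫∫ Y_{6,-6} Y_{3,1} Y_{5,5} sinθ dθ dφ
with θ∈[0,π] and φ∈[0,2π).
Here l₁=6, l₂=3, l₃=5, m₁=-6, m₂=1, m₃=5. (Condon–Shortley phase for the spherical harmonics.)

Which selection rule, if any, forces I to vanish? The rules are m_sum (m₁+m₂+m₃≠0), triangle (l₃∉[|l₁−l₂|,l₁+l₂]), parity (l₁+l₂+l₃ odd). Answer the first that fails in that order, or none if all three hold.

m₁+m₂+m₃ = -6 + 1 + 5 = 0  ✓
triangle: |6−3|=3 ≤ l₃=5 ≤ 6+3=9  ✓
parity: l₁+l₂+l₃ = 14 is even  ✓

none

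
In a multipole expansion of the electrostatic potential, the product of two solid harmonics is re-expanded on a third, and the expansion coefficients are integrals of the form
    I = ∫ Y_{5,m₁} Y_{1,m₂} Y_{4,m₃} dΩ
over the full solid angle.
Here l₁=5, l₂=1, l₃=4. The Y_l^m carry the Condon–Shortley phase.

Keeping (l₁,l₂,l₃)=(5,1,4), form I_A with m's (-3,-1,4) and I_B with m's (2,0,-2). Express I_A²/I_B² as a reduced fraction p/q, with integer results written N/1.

1/21

Shared (l₁,l₂,l₃)=(5,1,4): N and (l;000)² cancel in I_A²/I_B².
A: Δ = 2!·8!·0!/11! = 1/495; Racah Σ t=0..0: t=0:+1/80640 = 1/80640; ⇒ 3j(5 1 4; -3 -1 4)² = 1/495, sgn +1
B: Δ = 2!·8!·0!/11! = 1/495; Racah Σ t=1..1: t=1:−1/1440 = -1/1440; ⇒ 3j(5 1 4; 2 0 -2)² = 7/165, sgn -1
I_A²/I_B² = (1/495)/(7/165) = 1/21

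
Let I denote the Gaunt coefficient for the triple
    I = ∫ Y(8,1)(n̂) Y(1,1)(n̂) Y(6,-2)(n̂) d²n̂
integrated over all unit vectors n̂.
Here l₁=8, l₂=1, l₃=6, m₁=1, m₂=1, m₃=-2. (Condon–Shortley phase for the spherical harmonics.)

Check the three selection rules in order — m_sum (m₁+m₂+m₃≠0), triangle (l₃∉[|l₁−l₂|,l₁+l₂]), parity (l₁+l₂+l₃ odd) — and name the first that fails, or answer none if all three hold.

Σmᵢ = 0  ✓
l₃∈[|l₁−l₂|,l₁+l₂]=[7,9], have l₃=6  ✗
Σlᵢ = 15 ⇒ odd

triangle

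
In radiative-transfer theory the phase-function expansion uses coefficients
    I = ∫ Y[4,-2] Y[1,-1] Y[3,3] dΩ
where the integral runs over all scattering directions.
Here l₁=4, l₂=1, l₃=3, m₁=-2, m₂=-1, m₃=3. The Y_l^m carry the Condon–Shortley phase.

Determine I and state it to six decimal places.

0.061558

Checks pass: Σm=0; 8 even; l₃=3∈[3,5].
(2·4+1)(2·1+1)(2·3+1) = 189
Δ: 2! 6! 0! / 9! → 1/252
sum: t=1:−1/36 = -1/36
3j²(4 1 3; 0 0 0) = Δ·Π!·Σ² = 4/63  (sign +1)
sum: t=0:+1/1440 = 1/1440
3j²(4 1 3; -2 -1 3) = Δ·Π!·Σ² = 1/252  (sign +1)
combine: 4πI² = 189·4/63·1/252 = 1/21
take √, sign +1: I = 0.06155813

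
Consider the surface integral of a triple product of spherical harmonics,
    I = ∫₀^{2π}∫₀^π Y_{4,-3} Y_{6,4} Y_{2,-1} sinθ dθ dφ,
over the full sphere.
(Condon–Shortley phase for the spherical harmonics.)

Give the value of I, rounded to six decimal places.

0.246389

m-sum 0 ✓  L=12 even ✓  2≤2≤10 ✓
Π(2lᵢ+1) = 9×13×5 = 585
triangle coeff Δ(4,6,2) = 1/6435
Σ_t [4,4]: t=4:+1/2304 = 1/2304
(3j)²=5/143 [(4 6 2; 0 0 0)], sign=+1
Σ_t [7,7]: t=7:−1/30240 = -1/30240
(3j)²=16/429 [(4 6 2; -3 4 -1)], sign=+1
⇒ 4πI² = 1200/1573
I = (+1)√(1200/1573/(4π)) = 0.24638901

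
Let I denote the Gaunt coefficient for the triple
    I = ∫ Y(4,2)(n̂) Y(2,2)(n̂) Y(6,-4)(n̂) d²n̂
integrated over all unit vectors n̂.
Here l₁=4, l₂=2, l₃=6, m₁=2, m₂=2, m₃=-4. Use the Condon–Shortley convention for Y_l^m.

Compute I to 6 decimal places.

Rules hold: Σm=0, L=12 even, 2≤6≤6.
N = 9·5·13 = 585
Δ = 0!·8!·4!/13! = 1/6435
Racah Σ t=0..0: t=0:+1/2304 = 1/2304
⇒ 3j(4 2 6; 0 0 0)² = 5/143, sgn +1
Racah Σ t=0..0: t=0:+1/34560 = 1/34560
⇒ 3j(4 2 6; 2 2 -4)² = 14/429, sgn +1
4πI² = N·(3j₀)²·(3jₘ)² = 1050/1573
I = +1·√(0.667514/4π) = 0.23047581

0.230476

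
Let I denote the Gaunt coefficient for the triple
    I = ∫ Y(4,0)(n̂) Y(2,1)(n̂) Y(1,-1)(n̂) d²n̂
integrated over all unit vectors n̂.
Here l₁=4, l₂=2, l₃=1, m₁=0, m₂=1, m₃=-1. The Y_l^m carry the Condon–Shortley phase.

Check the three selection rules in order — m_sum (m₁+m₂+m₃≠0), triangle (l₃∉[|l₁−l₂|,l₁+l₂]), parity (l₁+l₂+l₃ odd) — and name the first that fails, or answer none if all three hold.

m₁+m₂+m₃ = 0 + 1 − 1 = 0  ✓
triangle: |4−2|=2 ≤ l₃=1 ≤ 4+2=6  ✗
parity: l₁+l₂+l₃ = 7 is odd

triangle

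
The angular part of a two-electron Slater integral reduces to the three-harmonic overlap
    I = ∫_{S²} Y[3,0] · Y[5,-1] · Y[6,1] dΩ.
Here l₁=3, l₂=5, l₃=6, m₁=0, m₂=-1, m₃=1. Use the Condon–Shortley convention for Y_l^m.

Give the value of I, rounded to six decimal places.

-0.123080

Checks pass: Σm=0; 14 even; l₃=6∈[2,8].
(2·3+1)(2·5+1)(2·6+1) = 1001
Δ: 2! 4! 8! / 15! → 1/675675
sum: t=0:+1/8640 t=1:−1/2304 t=2:+1/8640 = -7/34560
3j²(3 5 6; 0 0 0) = Δ·Π!·Σ² = 7/429  (sign -1)
sum: t=0:+1/6912 t=1:−1/2880 t=2:+1/17280 = -1/6912
3j²(3 5 6; 0 -1 1) = Δ·Π!·Σ² = 5/429  (sign +1)
combine: 4πI² = 1001·7/429·5/429 = 245/1287
take √, sign -1: I = -0.12308038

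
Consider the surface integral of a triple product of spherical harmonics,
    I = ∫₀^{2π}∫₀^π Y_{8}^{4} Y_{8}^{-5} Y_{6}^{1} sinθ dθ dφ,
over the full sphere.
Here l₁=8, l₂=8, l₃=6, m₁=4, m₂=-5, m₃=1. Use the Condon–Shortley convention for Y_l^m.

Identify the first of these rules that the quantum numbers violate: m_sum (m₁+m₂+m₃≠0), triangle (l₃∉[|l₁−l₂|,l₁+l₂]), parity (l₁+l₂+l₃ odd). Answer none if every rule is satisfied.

none

m₁+m₂+m₃ = 4 − 5 + 1 = 0  ✓
triangle: |8−8|=0 ≤ l₃=6 ≤ 8+8=16  ✓
parity: l₁+l₂+l₃ = 22 is even  ✓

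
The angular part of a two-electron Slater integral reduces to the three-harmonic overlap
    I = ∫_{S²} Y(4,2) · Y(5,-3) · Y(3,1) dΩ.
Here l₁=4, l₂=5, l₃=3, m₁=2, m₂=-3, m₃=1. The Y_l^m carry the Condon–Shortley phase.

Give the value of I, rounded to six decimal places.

-0.144236

Checks pass: Σm=0; 12 even; l₃=3∈[1,9].
(2·4+1)(2·5+1)(2·3+1) = 693
Δ: 6! 2! 4! / 13! → 1/180180
sum: t=2:+1/576 t=3:−1/144 t=4:+1/576 = -1/288
3j²(4 5 3; 0 0 0) = Δ·Π!·Σ² = 20/1001  (sign +1)
sum: t=0:+1/5760 t=1:−1/720 t=2:+1/2304 = -1/1280
3j²(4 5 3; 2 -3 1) = Δ·Π!·Σ² = 27/1430  (sign -1)
combine: 4πI² = 693·20/1001·27/1430 = 486/1859
take √, sign -1: I = -0.14423595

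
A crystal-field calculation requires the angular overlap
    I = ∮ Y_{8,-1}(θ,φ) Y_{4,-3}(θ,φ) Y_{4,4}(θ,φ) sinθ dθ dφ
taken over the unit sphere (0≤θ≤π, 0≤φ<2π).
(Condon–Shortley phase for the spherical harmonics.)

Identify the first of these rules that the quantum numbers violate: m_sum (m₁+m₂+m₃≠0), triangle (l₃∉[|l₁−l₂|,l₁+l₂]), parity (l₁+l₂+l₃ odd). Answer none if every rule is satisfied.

Σmᵢ = 0  ✓
l₃∈[|l₁−l₂|,l₁+l₂]=[4,12], have l₃=4  ✓
Σlᵢ = 16 ⇒ even  ✓

none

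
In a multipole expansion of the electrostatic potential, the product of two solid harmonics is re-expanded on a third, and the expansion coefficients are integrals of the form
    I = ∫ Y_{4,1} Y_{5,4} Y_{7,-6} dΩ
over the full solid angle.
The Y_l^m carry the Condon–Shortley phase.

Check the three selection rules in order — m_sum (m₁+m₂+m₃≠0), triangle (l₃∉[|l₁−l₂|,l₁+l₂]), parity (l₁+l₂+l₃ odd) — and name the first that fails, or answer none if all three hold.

m_sum

m₁+m₂+m₃ = 1 + 4 − 6 = -1  ✗
triangle: |4−5|=1 ≤ l₃=7 ≤ 4+5=9
parity: l₁+l₂+l₃ = 16 is even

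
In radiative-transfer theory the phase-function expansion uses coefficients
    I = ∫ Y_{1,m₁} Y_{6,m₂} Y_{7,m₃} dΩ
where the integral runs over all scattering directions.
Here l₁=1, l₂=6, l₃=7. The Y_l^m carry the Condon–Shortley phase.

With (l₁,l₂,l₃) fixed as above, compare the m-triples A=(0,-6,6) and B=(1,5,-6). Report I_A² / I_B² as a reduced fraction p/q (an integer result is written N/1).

1/6

l's match ⇒ only the (l;m) 3-j factors differ between A and B.
A: triangle coeff Δ(1,6,7) = 1/1365; Σ_t [0,0]: t=0:+1/479001600 = 1/479001600; (3j)²=1/105 [(1 6 7; 0 -6 6)], sign=-1
B: triangle coeff Δ(1,6,7) = 1/1365; Σ_t [0,0]: t=0:+1/79833600 = 1/79833600; (3j)²=2/35 [(1 6 7; 1 5 -6)], sign=-1
I_A²/I_B² = (1/105)/(2/35) = 1/6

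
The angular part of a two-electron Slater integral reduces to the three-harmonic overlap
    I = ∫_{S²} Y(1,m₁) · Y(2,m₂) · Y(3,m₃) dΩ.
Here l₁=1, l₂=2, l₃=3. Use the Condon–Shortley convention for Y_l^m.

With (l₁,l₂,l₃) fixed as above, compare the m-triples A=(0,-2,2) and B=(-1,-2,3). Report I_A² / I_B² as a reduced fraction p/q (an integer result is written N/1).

Same 1,2,3: normalisation and zero-m 3j drop out of the ratio.
A: Δ: 0! 2! 4! / 7! → 1/105; sum: t=0:+1/24 = 1/24; 3j²(1 2 3; 0 -2 2) = Δ·Π!·Σ² = 1/21  (sign -1)
B: Δ: 0! 2! 4! / 7! → 1/105; sum: t=0:+1/48 = 1/48; 3j²(1 2 3; -1 -2 3) = Δ·Π!·Σ² = 1/7  (sign +1)
I_A²/I_B² = (1/21)/(1/7) = 1/3

1/3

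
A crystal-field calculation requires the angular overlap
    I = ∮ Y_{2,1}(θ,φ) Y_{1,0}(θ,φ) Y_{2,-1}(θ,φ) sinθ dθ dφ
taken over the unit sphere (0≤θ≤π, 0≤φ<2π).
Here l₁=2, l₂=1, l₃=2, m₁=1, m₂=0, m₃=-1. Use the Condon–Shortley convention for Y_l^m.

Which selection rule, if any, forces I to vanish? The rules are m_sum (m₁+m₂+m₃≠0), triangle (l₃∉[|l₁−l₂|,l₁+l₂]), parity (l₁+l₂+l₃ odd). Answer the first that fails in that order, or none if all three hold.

parity

m₁+m₂+m₃ = 1 + 0 − 1 = 0  ✓
triangle: |2−1|=1 ≤ l₃=2 ≤ 2+1=3  ✓
parity: l₁+l₂+l₃ = 5 is odd  ✗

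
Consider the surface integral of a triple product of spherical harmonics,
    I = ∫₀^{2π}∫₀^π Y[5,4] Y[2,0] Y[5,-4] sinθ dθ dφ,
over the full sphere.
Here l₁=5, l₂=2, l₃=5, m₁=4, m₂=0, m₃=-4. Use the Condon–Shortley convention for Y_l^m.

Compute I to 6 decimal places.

m-sum 0 ✓  L=12 even ✓  3≤5≤7 ✓
Π(2lᵢ+1) = 11×5×11 = 605
triangle coeff Δ(5,2,5) = 1/38610
Σ_t [0,2]: t=0:+1/2880 t=1:−1/576 t=2:+1/2880 = -1/960
(3j)²=10/429 [(5 2 5; 0 0 0)], sign=+1
Σ_t [0,1]: t=0:+1/20160 t=1:−1/40320 = 1/40320
(3j)²=6/715 [(5 2 5; 4 0 -4)], sign=-1
⇒ 4πI² = 20/169
I = (-1)√(20/169/(4π)) = -0.09704356

-0.097044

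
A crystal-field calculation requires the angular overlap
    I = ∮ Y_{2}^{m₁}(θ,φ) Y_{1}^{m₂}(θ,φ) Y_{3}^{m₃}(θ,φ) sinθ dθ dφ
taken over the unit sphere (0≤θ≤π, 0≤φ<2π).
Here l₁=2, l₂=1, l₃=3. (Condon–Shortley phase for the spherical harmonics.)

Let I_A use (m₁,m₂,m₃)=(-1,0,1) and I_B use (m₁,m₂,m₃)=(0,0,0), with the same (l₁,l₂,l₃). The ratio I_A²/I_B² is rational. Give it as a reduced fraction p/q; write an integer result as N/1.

8/9

l's match ⇒ only the (l;m) 3-j factors differ between A and B.
A: triangle coeff Δ(2,1,3) = 1/105; Σ_t [0,0]: t=0:+1/6 = 1/6; (3j)²=8/105 [(2 1 3; -1 0 1)], sign=+1
B: triangle coeff Δ(2,1,3) = 1/105; Σ_t [0,0]: t=0:+1/4 = 1/4; (3j)²=3/35 [(2 1 3; 0 0 0)], sign=-1
I_A²/I_B² = (8/105)/(3/35) = 8/9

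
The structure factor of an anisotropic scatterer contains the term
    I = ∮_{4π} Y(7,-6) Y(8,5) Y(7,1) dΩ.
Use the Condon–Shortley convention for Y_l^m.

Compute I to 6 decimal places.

m-sum 0 ✓  L=22 even ✓  1≤7≤15 ✓
Π(2lᵢ+1) = 15×17×15 = 3825
triangle coeff Δ(7,8,7) = 1/22086194130
Σ_t [1,7]: t=1:−1/18289152000 t=2:+1/248832000 t=3:−1/24883200 t=4:+1/11943936 t=5:−1/24883200 t=6:+1/248832000 t=7:−1/18289152000 = 11/975421440
(3j)²=1750/289731 [(7 8 7; 0 0 0)], sign=-1
Σ_t [7,8]: t=7:−1/5225472000 t=8:+1/3483648000 = 1/10450944000
(3j)²=104/37145 [(7 8 7; -6 5 1)], sign=+1
⇒ 4πI² = 210000/3246473
I = (-1)√(210000/3246473/(4π)) = -0.07174619

-0.071746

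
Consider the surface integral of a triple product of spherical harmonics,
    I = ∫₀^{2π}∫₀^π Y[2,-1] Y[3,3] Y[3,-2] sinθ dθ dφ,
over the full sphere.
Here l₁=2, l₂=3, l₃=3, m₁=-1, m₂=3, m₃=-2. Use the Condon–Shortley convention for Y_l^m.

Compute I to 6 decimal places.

m-sum 0 ✓  L=8 even ✓  1≤3≤5 ✓
Π(2lᵢ+1) = 5×7×7 = 245
triangle coeff Δ(2,3,3) = 1/3780
Σ_t [0,2]: t=0:+1/24 t=1:−1/4 t=2:+1/24 = -1/6
(3j)²=4/105 [(2 3 3; 0 0 0)], sign=+1
Σ_t [2,2]: t=2:+1/48 = 1/48
(3j)²=5/84 [(2 3 3; -1 3 -2)], sign=-1
⇒ 4πI² = 5/9
I = (-1)√(5/9/(4π)) = -0.21026104

-0.210261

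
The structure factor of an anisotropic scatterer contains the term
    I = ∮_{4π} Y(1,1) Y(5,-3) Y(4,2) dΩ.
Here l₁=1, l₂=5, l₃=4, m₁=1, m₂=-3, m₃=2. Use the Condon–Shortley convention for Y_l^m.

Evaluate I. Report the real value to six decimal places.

-0.259847

Checks pass: Σm=0; 10 even; l₃=4∈[4,6].
(2·1+1)(2·5+1)(2·4+1) = 297
Δ: 2! 0! 8! / 11! → 1/495
sum: t=1:−1/576 = -1/576
3j²(1 5 4; 0 0 0) = Δ·Π!·Σ² = 5/99  (sign -1)
sum: t=0:+1/2880 = 1/2880
3j²(1 5 4; 1 -3 2) = Δ·Π!·Σ² = 28/495  (sign +1)
combine: 4πI² = 297·5/99·28/495 = 28/33
take √, sign -1: I = -0.25984664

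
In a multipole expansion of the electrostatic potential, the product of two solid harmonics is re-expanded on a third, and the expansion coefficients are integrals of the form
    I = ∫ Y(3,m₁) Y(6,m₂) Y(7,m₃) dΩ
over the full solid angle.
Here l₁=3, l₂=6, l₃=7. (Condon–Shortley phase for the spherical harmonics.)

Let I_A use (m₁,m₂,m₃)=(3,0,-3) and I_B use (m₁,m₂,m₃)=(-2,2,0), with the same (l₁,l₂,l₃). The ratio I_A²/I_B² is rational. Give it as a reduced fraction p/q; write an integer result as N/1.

27/20

Same 3,6,7: normalisation and zero-m 3j drop out of the ratio.
A: Δ: 2! 4! 10! / 17! → 1/2042040; sum: t=0:+1/829440 = 1/829440; 3j²(3 6 7; 3 0 -3) = Δ·Π!·Σ² = 225/9724  (sign +1)
B: Δ: 2! 4! 10! / 17! → 1/2042040; sum: t=1:−1/725760 t=2:+1/207360 = 1/290304; 3j²(3 6 7; -2 2 0) = Δ·Π!·Σ² = 125/7293  (sign -1)
I_A²/I_B² = (225/9724)/(125/7293) = 27/20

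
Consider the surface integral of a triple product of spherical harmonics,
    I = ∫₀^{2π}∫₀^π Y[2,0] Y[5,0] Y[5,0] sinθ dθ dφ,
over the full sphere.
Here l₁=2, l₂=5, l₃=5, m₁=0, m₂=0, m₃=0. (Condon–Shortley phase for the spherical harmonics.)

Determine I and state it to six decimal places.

0.161739

m-sum 0 ✓  L=12 even ✓  3≤5≤7 ✓
Π(2lᵢ+1) = 5×11×11 = 605
triangle coeff Δ(2,5,5) = 1/38610
Σ_t [0,2]: t=0:+1/2880 t=1:−1/576 t=2:+1/2880 = -1/960
(3j)²=10/429 [(2 5 5; 0 0 0)], sign=+1
(m-triple is (0,0,0) — same symbol as above.)
⇒ 4πI² = 500/1521
I = (+1)√(500/1521/(4π)) = 0.16173926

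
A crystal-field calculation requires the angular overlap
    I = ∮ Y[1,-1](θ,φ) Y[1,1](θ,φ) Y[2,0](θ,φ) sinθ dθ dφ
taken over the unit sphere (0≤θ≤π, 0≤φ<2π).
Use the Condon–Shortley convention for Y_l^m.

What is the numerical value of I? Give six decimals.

m-sum 0 ✓  L=4 even ✓  0≤2≤2 ✓
Π(2lᵢ+1) = 3×3×5 = 45
triangle coeff Δ(1,1,2) = 1/30
Σ_t [0,0]: t=0:+1/1 = 1/1
(3j)²=2/15 [(1 1 2; 0 0 0)], sign=+1
Σ_t [0,0]: t=0:+1/4 = 1/4
(3j)²=1/30 [(1 1 2; -1 1 0)], sign=+1
⇒ 4πI² = 1/5
I = (+1)√(1/5/(4π)) = 0.12615663

0.126157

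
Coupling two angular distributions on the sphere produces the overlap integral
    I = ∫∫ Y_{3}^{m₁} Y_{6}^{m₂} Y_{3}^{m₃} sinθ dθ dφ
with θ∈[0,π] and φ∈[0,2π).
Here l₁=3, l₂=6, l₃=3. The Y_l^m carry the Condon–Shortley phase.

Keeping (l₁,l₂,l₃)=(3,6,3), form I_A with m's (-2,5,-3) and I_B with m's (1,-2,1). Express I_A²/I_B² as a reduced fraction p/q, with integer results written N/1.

11/10

l's match ⇒ only the (l;m) 3-j factors differ between A and B.
A: triangle coeff Δ(3,6,3) = 1/12012; Σ_t [5,5]: t=5:−1/86400 = -1/86400; (3j)²=1/26 [(3 6 3; -2 5 -3)], sign=-1
B: triangle coeff Δ(3,6,3) = 1/12012; Σ_t [2,2]: t=2:+1/2304 = 1/2304; (3j)²=5/143 [(3 6 3; 1 -2 1)], sign=+1
I_A²/I_B² = (1/26)/(5/143) = 11/10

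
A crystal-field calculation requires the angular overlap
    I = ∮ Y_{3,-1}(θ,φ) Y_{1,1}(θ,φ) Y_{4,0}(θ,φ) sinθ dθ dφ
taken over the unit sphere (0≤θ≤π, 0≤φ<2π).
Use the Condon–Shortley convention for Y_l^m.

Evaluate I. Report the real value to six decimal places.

m-sum 0 ✓  L=8 even ✓  2≤4≤4 ✓
Π(2lᵢ+1) = 7×3×9 = 189
triangle coeff Δ(3,1,4) = 1/252
Σ_t [0,0]: t=0:+1/36 = 1/36
(3j)²=4/63 [(3 1 4; 0 0 0)], sign=+1
Σ_t [0,0]: t=0:+1/96 = 1/96
(3j)²=1/42 [(3 1 4; -1 1 0)], sign=+1
⇒ 4πI² = 2/7
I = (+1)√(2/7/(4π)) = 0.15078601

0.150786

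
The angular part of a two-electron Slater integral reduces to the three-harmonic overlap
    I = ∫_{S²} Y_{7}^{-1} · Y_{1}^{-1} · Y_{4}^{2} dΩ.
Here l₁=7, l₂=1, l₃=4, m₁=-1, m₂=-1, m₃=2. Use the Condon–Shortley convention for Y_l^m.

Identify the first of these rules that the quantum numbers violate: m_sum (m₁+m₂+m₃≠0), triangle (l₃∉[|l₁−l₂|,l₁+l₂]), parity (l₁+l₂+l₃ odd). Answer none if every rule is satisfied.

azimuthal sum: -1 − 1 + 2 = 0  ✓
6 ≤ 4 ≤ 8 (triangle on l)  ✗
L = 7 + 1 + 4 = 12 (even)

triangle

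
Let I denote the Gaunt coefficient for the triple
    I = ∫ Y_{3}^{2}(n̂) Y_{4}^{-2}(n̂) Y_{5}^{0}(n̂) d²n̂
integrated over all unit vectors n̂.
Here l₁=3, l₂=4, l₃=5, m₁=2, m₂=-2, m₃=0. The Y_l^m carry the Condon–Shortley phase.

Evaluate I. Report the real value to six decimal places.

-0.171327

Rules hold: Σm=0, L=12 even, 1≤5≤7.
N = 7·9·11 = 693
Δ = 2!·4!·6!/13! = 1/180180
Racah Σ t=0..2: t=0:+1/576 t=1:−1/144 t=2:+1/576 = -1/288
⇒ 3j(3 4 5; 0 0 0)² = 20/1001, sgn +1
Racah Σ t=0..1: t=0:+1/576 t=1:−1/2880 = 1/720
⇒ 3j(3 4 5; 2 -2 0)² = 80/3003, sgn -1
4πI² = N·(3j₀)²·(3jₘ)² = 4800/13013
I = -1·√(0.368862/4π) = -0.17132746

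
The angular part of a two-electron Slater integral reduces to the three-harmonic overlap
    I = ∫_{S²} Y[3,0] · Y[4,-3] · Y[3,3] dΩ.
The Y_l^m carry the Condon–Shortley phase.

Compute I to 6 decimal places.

m-sum 0 ✓  L=10 even ✓  1≤3≤7 ✓
Π(2lᵢ+1) = 7×9×7 = 441
triangle coeff Δ(3,4,3) = 1/34650
Σ_t [1,3]: t=1:−1/72 t=2:+1/16 t=3:−1/72 = 5/144
(3j)²=2/77 [(3 4 3; 0 0 0)], sign=-1
Σ_t [1,1]: t=1:−1/288 = -1/288
(3j)²=1/22 [(3 4 3; 0 -3 3)], sign=-1
⇒ 4πI² = 63/121
I = (+1)√(63/121/(4π)) = 0.20355073

0.203551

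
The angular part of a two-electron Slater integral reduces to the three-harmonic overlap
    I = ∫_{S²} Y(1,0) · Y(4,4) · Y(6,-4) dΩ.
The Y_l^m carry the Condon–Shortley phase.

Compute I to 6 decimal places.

0.000000

|1−4|≤6≤1+4 violated ⇒ I = 0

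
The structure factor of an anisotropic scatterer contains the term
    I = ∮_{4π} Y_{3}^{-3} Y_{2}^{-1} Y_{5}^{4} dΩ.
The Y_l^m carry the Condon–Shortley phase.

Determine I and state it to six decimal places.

0.219610

Checks pass: Σm=0; 10 even; l₃=5∈[1,5].
(2·3+1)(2·2+1)(2·5+1) = 385
Δ: 0! 6! 4! / 11! → 1/2310
sum: t=0:+1/144 = 1/144
3j²(3 2 5; 0 0 0) = Δ·Π!·Σ² = 10/231  (sign -1)
sum: t=0:+1/4320 = 1/4320
3j²(3 2 5; -3 -1 4) = Δ·Π!·Σ² = 2/55  (sign -1)
combine: 4πI² = 385·10/231·2/55 = 20/33
take √, sign +1: I = 0.21961050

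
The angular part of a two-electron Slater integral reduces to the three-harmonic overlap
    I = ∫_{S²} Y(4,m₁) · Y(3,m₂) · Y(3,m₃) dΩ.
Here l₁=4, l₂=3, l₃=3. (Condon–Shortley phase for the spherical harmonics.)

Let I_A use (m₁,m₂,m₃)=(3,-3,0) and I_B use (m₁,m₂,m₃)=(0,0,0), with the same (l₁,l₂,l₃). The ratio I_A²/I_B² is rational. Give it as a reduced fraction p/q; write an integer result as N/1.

7/4

Shared (l₁,l₂,l₃)=(4,3,3): N and (l;000)² cancel in I_A²/I_B².
A: Δ = 4!·4!·2!/11! = 1/34650; Racah Σ t=0..0: t=0:+1/288 = 1/288; ⇒ 3j(4 3 3; 3 -3 0)² = 1/22, sgn -1
B: Δ = 4!·4!·2!/11! = 1/34650; Racah Σ t=1..3: t=1:−1/72 t=2:+1/16 t=3:−1/72 = 5/144; ⇒ 3j(4 3 3; 0 0 0)² = 2/77, sgn -1
I_A²/I_B² = (1/22)/(2/77) = 7/4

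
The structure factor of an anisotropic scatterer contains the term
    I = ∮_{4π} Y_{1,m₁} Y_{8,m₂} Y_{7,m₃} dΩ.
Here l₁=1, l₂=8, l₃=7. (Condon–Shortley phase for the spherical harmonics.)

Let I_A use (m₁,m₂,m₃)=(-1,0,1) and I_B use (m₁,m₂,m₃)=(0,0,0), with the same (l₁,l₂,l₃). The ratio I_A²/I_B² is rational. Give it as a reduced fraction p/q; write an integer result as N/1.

7/16

Shared (l₁,l₂,l₃)=(1,8,7): N and (l;000)² cancel in I_A²/I_B².
A: Δ = 2!·0!·14!/17! = 1/2040; Racah Σ t=2..2: t=2:+1/58060800 = 1/58060800; ⇒ 3j(1 8 7; -1 0 1)² = 7/510, sgn +1
B: Δ = 2!·0!·14!/17! = 1/2040; Racah Σ t=1..1: t=1:−1/25401600 = -1/25401600; ⇒ 3j(1 8 7; 0 0 0)² = 8/255, sgn +1
I_A²/I_B² = (7/510)/(8/255) = 7/16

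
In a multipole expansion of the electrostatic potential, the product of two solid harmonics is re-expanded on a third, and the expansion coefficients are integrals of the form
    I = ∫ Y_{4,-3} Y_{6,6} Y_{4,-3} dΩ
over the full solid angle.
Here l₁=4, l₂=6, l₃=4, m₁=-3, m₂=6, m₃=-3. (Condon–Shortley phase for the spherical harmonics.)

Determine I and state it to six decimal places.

0.216205

m-sum 0 ✓  L=14 even ✓  2≤4≤10 ✓
Π(2lᵢ+1) = 9×13×9 = 1053
triangle coeff Δ(4,6,4) = 1/1261260
Σ_t [2,4]: t=2:+1/4608 t=3:−1/1296 t=4:+1/4608 = -7/20736
(3j)²=20/1287 [(4 6 4; 0 0 0)], sign=-1
Σ_t [6,6]: t=6:+1/518400 = 1/518400
(3j)²=7/195 [(4 6 4; -3 6 -3)], sign=-1
⇒ 4πI² = 84/143
I = (+1)√(84/143/(4π)) = 0.21620548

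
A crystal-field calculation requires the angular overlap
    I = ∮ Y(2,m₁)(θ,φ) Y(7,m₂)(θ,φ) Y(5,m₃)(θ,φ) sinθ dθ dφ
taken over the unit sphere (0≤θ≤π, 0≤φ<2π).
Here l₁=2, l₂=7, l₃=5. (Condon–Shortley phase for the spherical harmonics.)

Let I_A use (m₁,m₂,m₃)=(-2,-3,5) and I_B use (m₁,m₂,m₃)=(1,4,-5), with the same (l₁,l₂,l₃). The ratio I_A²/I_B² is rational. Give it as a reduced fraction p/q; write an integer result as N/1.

1/11

Shared (l₁,l₂,l₃)=(2,7,5): N and (l;000)² cancel in I_A²/I_B².
A: Δ = 4!·0!·10!/15! = 1/15015; Racah Σ t=4..4: t=4:+1/87091200 = 1/87091200; ⇒ 3j(2 7 5; -2 -3 5)² = 1/15015, sgn +1
B: Δ = 4!·0!·10!/15! = 1/15015; Racah Σ t=1..1: t=1:−1/21772800 = -1/21772800; ⇒ 3j(2 7 5; 1 4 -5)² = 1/1365, sgn -1
I_A²/I_B² = (1/15015)/(1/1365) = 1/11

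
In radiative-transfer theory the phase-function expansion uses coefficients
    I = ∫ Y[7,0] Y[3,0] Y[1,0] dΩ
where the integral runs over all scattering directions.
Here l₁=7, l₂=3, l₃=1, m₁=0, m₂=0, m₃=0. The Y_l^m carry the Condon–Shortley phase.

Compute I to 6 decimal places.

0.000000

l₃=1 ∉ [4,10] — triangle fails ⇒ I = 0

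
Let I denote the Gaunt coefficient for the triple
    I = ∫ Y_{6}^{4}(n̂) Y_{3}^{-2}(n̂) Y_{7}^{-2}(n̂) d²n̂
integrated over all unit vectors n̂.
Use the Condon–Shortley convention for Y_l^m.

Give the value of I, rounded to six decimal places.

Rules hold: Σm=0, L=16 even, 3≤7≤9.
N = 13·7·15 = 1365
Δ = 2!·10!·4!/17! = 1/2042040
Racah Σ t=0..2: t=0:+1/207360 t=1:−1/57600 t=2:+1/207360 = -1/129600
⇒ 3j(6 3 7; 0 0 0)² = 168/12155, sgn +1
Racah Σ t=0..1: t=0:+1/967680 t=1:−1/8709120 = 1/1088640
⇒ 3j(6 3 7; 4 -2 -2)² = 800/51051, sgn -1
4πI² = N·(3j₀)²·(3jₘ)² = 134400/454597
I = -1·√(0.295646/4π) = -0.15338448

-0.153384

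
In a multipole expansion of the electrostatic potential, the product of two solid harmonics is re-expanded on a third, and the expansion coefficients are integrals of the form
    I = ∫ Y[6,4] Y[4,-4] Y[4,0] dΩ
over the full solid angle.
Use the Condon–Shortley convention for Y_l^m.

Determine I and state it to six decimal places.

-0.190852

Rules hold: Σm=0, L=14 even, 2≤4≤10.
N = 13·9·9 = 1053
Δ = 6!·6!·2!/15! = 1/1261260
Racah Σ t=2..4: t=2:+1/4608 t=3:−1/1296 t=4:+1/4608 = -7/20736
⇒ 3j(6 4 4; 0 0 0)² = 20/1287, sgn -1
Racah Σ t=0..0: t=0:+1/69120 = 1/69120
⇒ 3j(6 4 4; 4 -4 0)² = 4/143, sgn +1
4πI² = N·(3j₀)²·(3jₘ)² = 720/1573
I = -1·√(0.457724/4π) = -0.19085211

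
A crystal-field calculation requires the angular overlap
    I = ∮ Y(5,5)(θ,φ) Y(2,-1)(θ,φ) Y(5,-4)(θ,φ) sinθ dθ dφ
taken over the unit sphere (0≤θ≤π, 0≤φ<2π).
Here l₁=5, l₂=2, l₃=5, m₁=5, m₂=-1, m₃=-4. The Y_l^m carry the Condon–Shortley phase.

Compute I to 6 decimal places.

-0.187924

Checks pass: Σm=0; 12 even; l₃=5∈[3,7].
(2·5+1)(2·2+1)(2·5+1) = 605
Δ: 2! 8! 2! / 13! → 1/38610
sum: t=0:+1/2880 t=1:−1/576 t=2:+1/2880 = -1/960
3j²(5 2 5; 0 0 0) = Δ·Π!·Σ² = 10/429  (sign +1)
sum: t=0:+1/80640 = 1/80640
3j²(5 2 5; 5 -1 -4) = Δ·Π!·Σ² = 9/286  (sign -1)
combine: 4πI² = 605·10/429·9/286 = 75/169
take √, sign -1: I = -0.18792404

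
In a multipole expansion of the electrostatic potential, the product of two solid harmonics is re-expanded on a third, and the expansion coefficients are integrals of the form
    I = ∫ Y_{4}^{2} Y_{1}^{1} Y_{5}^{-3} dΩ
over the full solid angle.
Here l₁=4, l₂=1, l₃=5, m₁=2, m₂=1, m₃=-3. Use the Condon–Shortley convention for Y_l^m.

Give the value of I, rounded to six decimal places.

-0.259847

Rules hold: Σm=0, L=10 even, 3≤5≤5.
N = 9·3·11 = 297
Δ = 0!·8!·2!/11! = 1/495
Racah Σ t=0..0: t=0:+1/576 = 1/576
⇒ 3j(4 1 5; 0 0 0)² = 5/99, sgn -1
Racah Σ t=0..0: t=0:+1/2880 = 1/2880
⇒ 3j(4 1 5; 2 1 -3)² = 28/495, sgn +1
4πI² = N·(3j₀)²·(3jₘ)² = 28/33
I = -1·√(0.848485/4π) = -0.25984664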